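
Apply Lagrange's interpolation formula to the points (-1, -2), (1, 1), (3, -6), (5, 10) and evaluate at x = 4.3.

Lagrange interpolation formula:
P(x) = Σ yᵢ × Lᵢ(x)
where Lᵢ(x) = Π_{j≠i} (x - xⱼ)/(xᵢ - xⱼ)

L_0(4.3) = (4.3 - 1)/(-1 - 1) × (4.3 - 3)/(-1 - 3) × (4.3 - 5)/(-1 - 5) = 0.062563
L_1(4.3) = (4.3 - (-1))/(1 - (-1)) × (4.3 - 3)/(1 - 3) × (4.3 - 5)/(1 - 5) = -0.301438
L_2(4.3) = (4.3 - (-1))/(3 - (-1)) × (4.3 - 1)/(3 - 1) × (4.3 - 5)/(3 - 5) = 0.765188
L_3(4.3) = (4.3 - (-1))/(5 - (-1)) × (4.3 - 1)/(5 - 1) × (4.3 - 3)/(5 - 3) = 0.473687

P(4.3) = (-2)×L_0(4.3) + 1×L_1(4.3) + (-6)×L_2(4.3) + 10×L_3(4.3)
P(4.3) = -0.280813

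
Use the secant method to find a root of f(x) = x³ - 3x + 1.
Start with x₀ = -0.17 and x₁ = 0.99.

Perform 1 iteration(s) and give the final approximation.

f(x) = x³ - 3x + 1
x₀ = -0.17, x₁ = 0.99

Secant formula: x_{n+1} = x_n - f(x_n)(x_n - x_{n-1})/(f(x_n) - f(x_{n-1}))

Iteration 1:
  f(-0.170000) = 1.505087
  f(0.990000) = -0.999701
  x_2 = 0.990000 - (-0.999701)×(0.990000 - (-0.170000))/(-0.999701 - 1.505087)
       = 0.527025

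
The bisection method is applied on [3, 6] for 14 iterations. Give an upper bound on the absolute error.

Bisection error bound: |error| ≤ (b-a)/2^n
|error| ≤ (6 - 3)/2^14 = 3/2^14
|error| ≤ 0.0001831055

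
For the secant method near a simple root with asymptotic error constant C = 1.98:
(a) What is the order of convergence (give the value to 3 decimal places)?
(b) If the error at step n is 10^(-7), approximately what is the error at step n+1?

(a) Secant method has superlinear convergence with order φ = (1+√5)/2 ≈ 1.618.
    This means |e_{n+1}| ≈ C|e_n|^1.618.

(b) With |e_n| = 10^(-7) and C = 1.98:
    |e_{n+1}| ≈ 1.98 × (10^(-7))^1.618 = 1.98 × 10^(-11.33)

(a) ≈ 1.618 (golden ratio); (b) |e_{n+1}| ≈ 9.342e-12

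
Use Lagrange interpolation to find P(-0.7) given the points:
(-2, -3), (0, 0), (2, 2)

Lagrange interpolation formula:
P(x) = Σ yᵢ × Lᵢ(x)
where Lᵢ(x) = Π_{j≠i} (x - xⱼ)/(xᵢ - xⱼ)

L_0(-0.7) = (-0.7 - 0)/(-2 - 0) × (-0.7 - 2)/(-2 - 2) = 0.236250
L_1(-0.7) = (-0.7 - (-2))/(0 - (-2)) × (-0.7 - 2)/(0 - 2) = 0.877500
L_2(-0.7) = (-0.7 - (-2))/(2 - (-2)) × (-0.7 - 0)/(2 - 0) = -0.113750

P(-0.7) = (-3)×L_0(-0.7) + 0×L_1(-0.7) + 2×L_2(-0.7)
P(-0.7) = -0.936250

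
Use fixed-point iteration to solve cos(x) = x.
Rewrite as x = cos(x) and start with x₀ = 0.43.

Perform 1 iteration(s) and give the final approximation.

Equation: cos(x) = x
Fixed-point form: x = cos(x)
x₀ = 0.43

x_1 = g(0.430000) = 0.908966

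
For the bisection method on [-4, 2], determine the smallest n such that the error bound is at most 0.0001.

We need (b-a)/2^n ≤ 0.0001
(2 - (-4))/2^n ≤ 0.0001
6/2^n ≤ 0.0001
2^n ≥ 60000
n ≥ log₂(60000) = 15.87
n ≥ 16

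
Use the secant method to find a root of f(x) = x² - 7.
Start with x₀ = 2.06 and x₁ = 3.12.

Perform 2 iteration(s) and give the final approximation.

f(x) = x² - 7
x₀ = 2.06, x₁ = 3.12

Secant formula: x_{n+1} = x_n - f(x_n)(x_n - x_{n-1})/(f(x_n) - f(x_{n-1}))

Iteration 1:
  f(2.060000) = -2.756400
  f(3.120000) = 2.734400
  x_2 = 3.120000 - 2.734400×(3.120000 - 2.060000)/(2.734400 - (-2.756400))
       = 2.592124
Iteration 2:
  f(3.120000) = 2.734400
  f(2.592124) = -0.280895
  x_3 = 2.592124 - (-0.280895)×(2.592124 - 3.120000)/(-0.280895 - 2.734400)
       = 2.641299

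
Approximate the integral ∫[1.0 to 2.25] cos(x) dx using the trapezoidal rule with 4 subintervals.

f(x) = cos(x)
a = 1.0, b = 2.25, n = 4
h = (b - a)/n = 0.312500

Trapezoidal rule: (h/2)[f(x₀) + 2f(x₁) + 2f(x₂) + ... + f(xₙ)]

x_0 = 1.0000, f(x_0) = 0.540302, coefficient = 1
x_1 = 1.3125, f(x_1) = 0.255434, coefficient = 2
x_2 = 1.6250, f(x_2) = -0.054177, coefficient = 2
x_3 = 1.9375, f(x_3) = -0.358540, coefficient = 2
x_4 = 2.2500, f(x_4) = -0.628174, coefficient = 1

I ≈ (0.312500/2) × -0.402438 = -0.062881
Exact value: -0.063398
Error: 0.000517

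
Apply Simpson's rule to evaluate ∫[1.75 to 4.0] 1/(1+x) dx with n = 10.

f(x) = 1/(1+x)
a = 1.75, b = 4.0, n = 10
h = (b - a)/n = 0.225000

Simpson's rule: (h/3)[f(x₀) + 4f(x₁) + 2f(x₂) + ... + f(xₙ)]

x_0 = 1.7500, f(x_0) = 0.363636, coefficient = 1
x_1 = 1.9750, f(x_1) = 0.336134, coefficient = 4
x_2 = 2.2000, f(x_2) = 0.312500, coefficient = 2
x_3 = 2.4250, f(x_3) = 0.291971, coefficient = 4
x_4 = 2.6500, f(x_4) = 0.273973, coefficient = 2
x_5 = 2.8750, f(x_5) = 0.258065, coefficient = 4
x_6 = 3.1000, f(x_6) = 0.243902, coefficient = 2
x_7 = 3.3250, f(x_7) = 0.231214, coefficient = 4
x_8 = 3.5500, f(x_8) = 0.219780, coefficient = 2
x_9 = 3.7750, f(x_9) = 0.209424, coefficient = 4
x_10 = 4.0000, f(x_10) = 0.200000, coefficient = 1

I ≈ (0.225000/3) × 7.971178 = 0.597838
Exact value: 0.597837
Error: 0.000001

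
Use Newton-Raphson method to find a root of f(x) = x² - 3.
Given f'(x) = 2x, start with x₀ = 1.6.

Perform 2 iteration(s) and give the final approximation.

f(x) = x² - 3
f'(x) = 2x
x₀ = 1.6

Newton-Raphson formula: x_{n+1} = x_n - f(x_n)/f'(x_n)

Iteration 1:
  f(1.600000) = -0.440000
  f'(1.600000) = 3.200000
  x_1 = 1.600000 - (-0.440000)/3.200000 = 1.737500
Iteration 2:
  f(1.737500) = 0.018906
  f'(1.737500) = 3.475000
  x_2 = 1.737500 - 0.018906/3.475000 = 1.732059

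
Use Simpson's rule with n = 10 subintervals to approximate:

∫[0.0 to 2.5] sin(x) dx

f(x) = sin(x)
a = 0.0, b = 2.5, n = 10
h = (b - a)/n = 0.250000

Simpson's rule: (h/3)[f(x₀) + 4f(x₁) + 2f(x₂) + ... + f(xₙ)]

x_0 = 0.0000, f(x_0) = 0.000000, coefficient = 1
x_1 = 0.2500, f(x_1) = 0.247404, coefficient = 4
x_2 = 0.5000, f(x_2) = 0.479426, coefficient = 2
x_3 = 0.7500, f(x_3) = 0.681639, coefficient = 4
x_4 = 1.0000, f(x_4) = 0.841471, coefficient = 2
x_5 = 1.2500, f(x_5) = 0.948985, coefficient = 4
x_6 = 1.5000, f(x_6) = 0.997495, coefficient = 2
x_7 = 1.7500, f(x_7) = 0.983986, coefficient = 4
x_8 = 2.0000, f(x_8) = 0.909297, coefficient = 2
x_9 = 2.2500, f(x_9) = 0.778073, coefficient = 4
x_10 = 2.5000, f(x_10) = 0.598472, coefficient = 1

I ≈ (0.250000/3) × 21.614196 = 1.801183
Exact value: 1.801144
Error: 0.000039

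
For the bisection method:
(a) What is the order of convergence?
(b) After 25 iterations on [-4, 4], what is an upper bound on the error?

(a) Bisection has linear (order 1) convergence; the error is halved each step.

(b) Error bound = (b-a)/2^n = (4 - (-4))/2^{25}
    = 8/2^{25}

(a) 1 (linear); (b) error ≤ 2.38e-07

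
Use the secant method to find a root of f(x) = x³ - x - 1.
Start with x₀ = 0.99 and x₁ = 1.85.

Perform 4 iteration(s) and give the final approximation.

f(x) = x³ - x - 1
x₀ = 0.99, x₁ = 1.85

Secant formula: x_{n+1} = x_n - f(x_n)(x_n - x_{n-1})/(f(x_n) - f(x_{n-1}))

Iteration 1:
  f(0.990000) = -1.019701
  f(1.850000) = 3.481625
  x_2 = 1.850000 - 3.481625×(1.850000 - 0.990000)/(3.481625 - (-1.019701))
       = 1.184819
Iteration 2:
  f(1.850000) = 3.481625
  f(1.184819) = -0.521575
  x_3 = 1.184819 - (-0.521575)×(1.184819 - 1.850000)/(-0.521575 - 3.481625)
       = 1.271485
Iteration 3:
  f(1.184819) = -0.521575
  f(1.271485) = -0.215908
  x_4 = 1.271485 - (-0.215908)×(1.271485 - 1.184819)/(-0.215908 - (-0.521575))
       = 1.332702
Iteration 4:
  f(1.271485) = -0.215908
  f(1.332702) = 0.034301
  x_5 = 1.332702 - 0.034301×(1.332702 - 1.271485)/(0.034301 - (-0.215908))
       = 1.324309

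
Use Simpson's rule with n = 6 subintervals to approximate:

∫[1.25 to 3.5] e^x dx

f(x) = e^x
a = 1.25, b = 3.5, n = 6
h = (b - a)/n = 0.375000

Simpson's rule: (h/3)[f(x₀) + 4f(x₁) + 2f(x₂) + ... + f(xₙ)]

x_0 = 1.2500, f(x_0) = 3.490343, coefficient = 1
x_1 = 1.6250, f(x_1) = 5.078419, coefficient = 4
x_2 = 2.0000, f(x_2) = 7.389056, coefficient = 2
x_3 = 2.3750, f(x_3) = 10.751013, coefficient = 4
x_4 = 2.7500, f(x_4) = 15.642632, coefficient = 2
x_5 = 3.1250, f(x_5) = 22.759895, coefficient = 4
x_6 = 3.5000, f(x_6) = 33.115452, coefficient = 1

I ≈ (0.375000/3) × 237.026480 = 29.628310
Exact value: 29.625109
Error: 0.003201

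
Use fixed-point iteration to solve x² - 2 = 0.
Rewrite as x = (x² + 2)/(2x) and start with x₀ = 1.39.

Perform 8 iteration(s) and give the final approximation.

Equation: x² - 2 = 0
Fixed-point form: x = (x² + 2)/(2x)
x₀ = 1.39

x_1 = g(1.390000) = 1.414424
x_2 = g(1.414424) = 1.414214
x_3 = g(1.414214) = 1.414214
x_4 = g(1.414214) = 1.414214
x_5 = g(1.414214) = 1.414214
x_6 = g(1.414214) = 1.414214
x_7 = g(1.414214) = 1.414214
x_8 = g(1.414214) = 1.414214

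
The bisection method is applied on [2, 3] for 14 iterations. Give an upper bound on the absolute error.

Bisection error bound: |error| ≤ (b-a)/2^n
|error| ≤ (3 - 2)/2^14 = 1/2^14
|error| ≤ 0.0000610352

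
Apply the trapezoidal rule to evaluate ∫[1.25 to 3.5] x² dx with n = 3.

f(x) = x²
a = 1.25, b = 3.5, n = 3
h = (b - a)/n = 0.750000

Trapezoidal rule: (h/2)[f(x₀) + 2f(x₁) + 2f(x₂) + ... + f(xₙ)]

x_0 = 1.2500, f(x_0) = 1.562500, coefficient = 1
x_1 = 2.0000, f(x_1) = 4.000000, coefficient = 2
x_2 = 2.7500, f(x_2) = 7.562500, coefficient = 2
x_3 = 3.5000, f(x_3) = 12.250000, coefficient = 1

I ≈ (0.750000/2) × 36.937500 = 13.851562
Exact value: 13.640625
Error: 0.210938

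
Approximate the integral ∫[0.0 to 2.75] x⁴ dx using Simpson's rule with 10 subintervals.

f(x) = x⁴
a = 0.0, b = 2.75, n = 10
h = (b - a)/n = 0.275000

Simpson's rule: (h/3)[f(x₀) + 4f(x₁) + 2f(x₂) + ... + f(xₙ)]

x_0 = 0.0000, f(x_0) = 0.000000, coefficient = 1
x_1 = 0.2750, f(x_1) = 0.005719, coefficient = 4
x_2 = 0.5500, f(x_2) = 0.091506, coefficient = 2
x_3 = 0.8250, f(x_3) = 0.463250, coefficient = 4
x_4 = 1.1000, f(x_4) = 1.464100, coefficient = 2
x_5 = 1.3750, f(x_5) = 3.574463, coefficient = 4
x_6 = 1.6500, f(x_6) = 7.412006, coefficient = 2
x_7 = 1.9250, f(x_7) = 13.731657, coefficient = 4
x_8 = 2.2000, f(x_8) = 23.425600, coefficient = 2
x_9 = 2.4750, f(x_9) = 37.523282, coefficient = 4
x_10 = 2.7500, f(x_10) = 57.191406, coefficient = 1

I ≈ (0.275000/3) × 343.171314 = 31.457370
Exact value: 31.455273
Error: 0.002097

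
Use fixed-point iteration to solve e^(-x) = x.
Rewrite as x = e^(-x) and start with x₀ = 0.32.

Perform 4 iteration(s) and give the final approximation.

Equation: e^(-x) = x
Fixed-point form: x = e^(-x)
x₀ = 0.32

x_1 = g(0.320000) = 0.726149
x_2 = g(0.726149) = 0.483768
x_3 = g(0.483768) = 0.616456
x_4 = g(0.616456) = 0.539854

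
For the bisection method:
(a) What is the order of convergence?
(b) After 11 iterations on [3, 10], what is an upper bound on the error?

(a) Bisection has linear (order 1) convergence; the error is halved each step.

(b) Error bound = (b-a)/2^n = (10 - 3)/2^{11}
    = 7/2^{11}

(a) 1 (linear); (b) error ≤ 3.42e-03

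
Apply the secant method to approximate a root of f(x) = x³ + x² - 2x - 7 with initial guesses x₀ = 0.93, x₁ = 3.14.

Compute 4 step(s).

f(x) = x³ + x² - 2x - 7
x₀ = 0.93, x₁ = 3.14

Secant formula: x_{n+1} = x_n - f(x_n)(x_n - x_{n-1})/(f(x_n) - f(x_{n-1}))

Iteration 1:
  f(0.930000) = -7.190743
  f(3.140000) = 27.538744
  x_2 = 3.140000 - 27.538744×(3.140000 - 0.930000)/(27.538744 - (-7.190743))
       = 1.387581
Iteration 2:
  f(3.140000) = 27.538744
  f(1.387581) = -5.178161
  x_3 = 1.387581 - (-5.178161)×(1.387581 - 3.140000)/(-5.178161 - 27.538744)
       = 1.664939
Iteration 3:
  f(1.387581) = -5.178161
  f(1.664939) = -2.942608
  x_4 = 1.664939 - (-2.942608)×(1.664939 - 1.387581)/(-2.942608 - (-5.178161))
       = 2.030020
Iteration 4:
  f(1.664939) = -2.942608
  f(2.030020) = 1.426611
  x_5 = 2.030020 - 1.426611×(2.030020 - 1.664939)/(1.426611 - (-2.942608))
       = 1.910816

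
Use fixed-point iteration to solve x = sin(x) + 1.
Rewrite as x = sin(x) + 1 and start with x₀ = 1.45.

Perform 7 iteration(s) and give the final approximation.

Equation: x = sin(x) + 1
Fixed-point form: x = sin(x) + 1
x₀ = 1.45

x_1 = g(1.450000) = 1.992713
x_2 = g(1.992713) = 1.912306
x_3 = g(1.912306) = 1.942250
x_4 = g(1.942250) = 1.931801
x_5 = g(1.931801) = 1.935543
x_6 = g(1.935543) = 1.934214
x_7 = g(1.934214) = 1.934687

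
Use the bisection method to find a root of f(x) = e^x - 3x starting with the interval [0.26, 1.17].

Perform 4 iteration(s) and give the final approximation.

f(x) = e^x - 3x
Initial interval: [0.26, 1.17]

Iteration 1:
  c_1 = (0.260000 + 1.170000)/2 = 0.715000
  f(c_1) = f(0.715000) = -0.100813
  f(a) × f(c) < 0, new interval: [0.260000, 0.715000]
Iteration 2:
  c_2 = (0.260000 + 0.715000)/2 = 0.487500
  f(c_2) = f(0.487500) = 0.165741
  f(a) × f(c) ≥ 0, new interval: [0.487500, 0.715000]
Iteration 3:
  c_3 = (0.487500 + 0.715000)/2 = 0.601250
  f(c_3) = f(0.601250) = 0.020648
  f(a) × f(c) ≥ 0, new interval: [0.601250, 0.715000]
Iteration 4:
  c_4 = (0.601250 + 0.715000)/2 = 0.658125
  f(c_4) = f(0.658125) = -0.043207
  f(a) × f(c) < 0, new interval: [0.601250, 0.658125]

After 4 iteration(s), the approximation is c_4 = 0.658125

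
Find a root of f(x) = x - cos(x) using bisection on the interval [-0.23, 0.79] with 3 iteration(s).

f(x) = x - cos(x)
Initial interval: [-0.23, 0.79]

Iteration 1:
  c_1 = (-0.230000 + 0.790000)/2 = 0.280000
  f(c_1) = f(0.280000) = -0.681055
  f(a) × f(c) ≥ 0, new interval: [0.280000, 0.790000]
Iteration 2:
  c_2 = (0.280000 + 0.790000)/2 = 0.535000
  f(c_2) = f(0.535000) = -0.325269
  f(a) × f(c) ≥ 0, new interval: [0.535000, 0.790000]
Iteration 3:
  c_3 = (0.535000 + 0.790000)/2 = 0.662500
  f(c_3) = f(0.662500) = -0.125957
  f(a) × f(c) ≥ 0, new interval: [0.662500, 0.790000]

After 3 iteration(s), the approximation is c_3 = 0.662500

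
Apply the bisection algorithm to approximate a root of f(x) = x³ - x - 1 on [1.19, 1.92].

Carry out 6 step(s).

f(x) = x³ - x - 1
Initial interval: [1.19, 1.92]

Iteration 1:
  c_1 = (1.190000 + 1.920000)/2 = 1.555000
  f(c_1) = f(1.555000) = 1.205029
  f(a) × f(c) < 0, new interval: [1.190000, 1.555000]
Iteration 2:
  c_2 = (1.190000 + 1.555000)/2 = 1.372500
  f(c_2) = f(1.372500) = 0.212955
  f(a) × f(c) < 0, new interval: [1.190000, 1.372500]
Iteration 3:
  c_3 = (1.190000 + 1.372500)/2 = 1.281250
  f(c_3) = f(1.281250) = -0.177948
  f(a) × f(c) ≥ 0, new interval: [1.281250, 1.372500]
Iteration 4:
  c_4 = (1.281250 + 1.372500)/2 = 1.326875
  f(c_4) = f(1.326875) = 0.009217
  f(a) × f(c) < 0, new interval: [1.281250, 1.326875]
Iteration 5:
  c_5 = (1.281250 + 1.326875)/2 = 1.304063
  f(c_5) = f(1.304063) = -0.086401
  f(a) × f(c) ≥ 0, new interval: [1.304063, 1.326875]
Iteration 6:
  c_6 = (1.304063 + 1.326875)/2 = 1.315469
  f(c_6) = f(1.315469) = -0.039105
  f(a) × f(c) ≥ 0, new interval: [1.315469, 1.326875]

After 6 iteration(s), the approximation is c_6 = 1.315469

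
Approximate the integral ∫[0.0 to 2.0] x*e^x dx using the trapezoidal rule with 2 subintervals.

f(x) = x*e^x
a = 0.0, b = 2.0, n = 2
h = (b - a)/n = 1.000000

Trapezoidal rule: (h/2)[f(x₀) + 2f(x₁) + 2f(x₂) + ... + f(xₙ)]

x_0 = 0.0000, f(x_0) = 0.000000, coefficient = 1
x_1 = 1.0000, f(x_1) = 2.718282, coefficient = 2
x_2 = 2.0000, f(x_2) = 14.778112, coefficient = 1

I ≈ (1.000000/2) × 20.214676 = 10.107338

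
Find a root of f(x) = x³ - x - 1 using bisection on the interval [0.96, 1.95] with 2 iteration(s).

f(x) = x³ - x - 1
Initial interval: [0.96, 1.95]

Iteration 1:
  c_1 = (0.960000 + 1.950000)/2 = 1.455000
  f(c_1) = f(1.455000) = 0.625271
  f(a) × f(c) < 0, new interval: [0.960000, 1.455000]
Iteration 2:
  c_2 = (0.960000 + 1.455000)/2 = 1.207500
  f(c_2) = f(1.207500) = -0.446897
  f(a) × f(c) ≥ 0, new interval: [1.207500, 1.455000]

After 2 iteration(s), the approximation is c_2 = 1.207500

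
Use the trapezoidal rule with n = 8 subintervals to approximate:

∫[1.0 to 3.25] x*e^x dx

f(x) = x*e^x
a = 1.0, b = 3.25, n = 8
h = (b - a)/n = 0.281250

Trapezoidal rule: (h/2)[f(x₀) + 2f(x₁) + 2f(x₂) + ... + f(xₙ)]

x_0 = 1.0000, f(x_0) = 2.718282, coefficient = 1
x_1 = 1.2812, f(x_1) = 4.613958, coefficient = 2
x_2 = 1.5625, f(x_2) = 7.454271, coefficient = 2
x_3 = 1.8438, f(x_3) = 11.652859, coefficient = 2
x_4 = 2.1250, f(x_4) = 17.792407, coefficient = 2
x_5 = 2.4062, f(x_5) = 26.690816, coefficient = 2
x_6 = 2.6875, f(x_6) = 39.492524, coefficient = 2
x_7 = 2.9688, f(x_7) = 57.794348, coefficient = 2
x_8 = 3.2500, f(x_8) = 83.818605, coefficient = 1

I ≈ (0.281250/2) × 417.519253 = 58.713645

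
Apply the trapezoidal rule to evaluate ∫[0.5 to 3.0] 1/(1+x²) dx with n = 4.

f(x) = 1/(1+x²)
a = 0.5, b = 3.0, n = 4
h = (b - a)/n = 0.625000

Trapezoidal rule: (h/2)[f(x₀) + 2f(x₁) + 2f(x₂) + ... + f(xₙ)]

x_0 = 0.5000, f(x_0) = 0.800000, coefficient = 1
x_1 = 1.1250, f(x_1) = 0.441379, coefficient = 2
x_2 = 1.7500, f(x_2) = 0.246154, coefficient = 2
x_3 = 2.3750, f(x_3) = 0.150588, coefficient = 2
x_4 = 3.0000, f(x_4) = 0.100000, coefficient = 1

I ≈ (0.625000/2) × 2.576243 = 0.805076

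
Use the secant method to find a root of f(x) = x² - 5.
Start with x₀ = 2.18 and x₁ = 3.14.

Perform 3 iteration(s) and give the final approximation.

f(x) = x² - 5
x₀ = 2.18, x₁ = 3.14

Secant formula: x_{n+1} = x_n - f(x_n)(x_n - x_{n-1})/(f(x_n) - f(x_{n-1}))

Iteration 1:
  f(2.180000) = -0.247600
  f(3.140000) = 4.859600
  x_2 = 3.140000 - 4.859600×(3.140000 - 2.180000)/(4.859600 - (-0.247600))
       = 2.226541
Iteration 2:
  f(3.140000) = 4.859600
  f(2.226541) = -0.042514
  x_3 = 2.226541 - (-0.042514)×(2.226541 - 3.140000)/(-0.042514 - 4.859600)
       = 2.234463
Iteration 3:
  f(2.226541) = -0.042514
  f(2.234463) = -0.007174
  x_4 = 2.234463 - (-0.007174)×(2.234463 - 2.226541)/(-0.007174 - (-0.042514))
       = 2.236071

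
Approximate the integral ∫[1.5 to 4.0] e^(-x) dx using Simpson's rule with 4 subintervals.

f(x) = e^(-x)
a = 1.5, b = 4.0, n = 4
h = (b - a)/n = 0.625000

Simpson's rule: (h/3)[f(x₀) + 4f(x₁) + 2f(x₂) + ... + f(xₙ)]

x_0 = 1.5000, f(x_0) = 0.223130, coefficient = 1
x_1 = 2.1250, f(x_1) = 0.119433, coefficient = 4
x_2 = 2.7500, f(x_2) = 0.063928, coefficient = 2
x_3 = 3.3750, f(x_3) = 0.034218, coefficient = 4
x_4 = 4.0000, f(x_4) = 0.018316, coefficient = 1

I ≈ (0.625000/3) × 0.983906 = 0.204980
Exact value: 0.204815
Error: 0.000166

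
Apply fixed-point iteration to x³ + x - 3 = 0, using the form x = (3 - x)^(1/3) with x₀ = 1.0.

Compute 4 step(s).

Equation: x³ + x - 3 = 0
Fixed-point form: x = (3 - x)^(1/3)
x₀ = 1.0

x_1 = g(1.000000) = 1.259921
x_2 = g(1.259921) = 1.202790
x_3 = g(1.202790) = 1.215812
x_4 = g(1.215812) = 1.212868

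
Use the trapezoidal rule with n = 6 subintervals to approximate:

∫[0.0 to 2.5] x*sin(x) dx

f(x) = x*sin(x)
a = 0.0, b = 2.5, n = 6
h = (b - a)/n = 0.416667

Trapezoidal rule: (h/2)[f(x₀) + 2f(x₁) + 2f(x₂) + ... + f(xₙ)]

x_0 = 0.0000, f(x_0) = 0.000000, coefficient = 1
x_1 = 0.4167, f(x_1) = 0.168631, coefficient = 2
x_2 = 0.8333, f(x_2) = 0.616814, coefficient = 2
x_3 = 1.2500, f(x_3) = 1.186231, coefficient = 2
x_4 = 1.6667, f(x_4) = 1.659013, coefficient = 2
x_5 = 2.0833, f(x_5) = 1.815632, coefficient = 2
x_6 = 2.5000, f(x_6) = 1.496180, coefficient = 1

I ≈ (0.416667/2) × 12.388822 = 2.581005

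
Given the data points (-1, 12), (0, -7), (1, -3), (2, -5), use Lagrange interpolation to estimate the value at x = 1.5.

Lagrange interpolation formula:
P(x) = Σ yᵢ × Lᵢ(x)
where Lᵢ(x) = Π_{j≠i} (x - xⱼ)/(xᵢ - xⱼ)

L_0(1.5) = (1.5 - 0)/(-1 - 0) × (1.5 - 1)/(-1 - 1) × (1.5 - 2)/(-1 - 2) = 0.062500
L_1(1.5) = (1.5 - (-1))/(0 - (-1)) × (1.5 - 1)/(0 - 1) × (1.5 - 2)/(0 - 2) = -0.312500
L_2(1.5) = (1.5 - (-1))/(1 - (-1)) × (1.5 - 0)/(1 - 0) × (1.5 - 2)/(1 - 2) = 0.937500
L_3(1.5) = (1.5 - (-1))/(2 - (-1)) × (1.5 - 0)/(2 - 0) × (1.5 - 1)/(2 - 1) = 0.312500

P(1.5) = 12×L_0(1.5) + (-7)×L_1(1.5) + (-3)×L_2(1.5) + (-5)×L_3(1.5)
P(1.5) = -1.437500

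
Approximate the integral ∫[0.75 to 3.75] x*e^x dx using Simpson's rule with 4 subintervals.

f(x) = x*e^x
a = 0.75, b = 3.75, n = 4
h = (b - a)/n = 0.750000

Simpson's rule: (h/3)[f(x₀) + 4f(x₁) + 2f(x₂) + ... + f(xₙ)]

x_0 = 0.7500, f(x_0) = 1.587750, coefficient = 1
x_1 = 1.5000, f(x_1) = 6.722534, coefficient = 4
x_2 = 2.2500, f(x_2) = 21.347406, coefficient = 2
x_3 = 3.0000, f(x_3) = 60.256611, coefficient = 4
x_4 = 3.7500, f(x_4) = 159.454058, coefficient = 1

I ≈ (0.750000/3) × 471.653196 = 117.913299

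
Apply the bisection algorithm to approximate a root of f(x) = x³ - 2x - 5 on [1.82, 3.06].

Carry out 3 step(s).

f(x) = x³ - 2x - 5
Initial interval: [1.82, 3.06]

Iteration 1:
  c_1 = (1.820000 + 3.060000)/2 = 2.440000
  f(c_1) = f(2.440000) = 4.646784
  f(a) × f(c) < 0, new interval: [1.820000, 2.440000]
Iteration 2:
  c_2 = (1.820000 + 2.440000)/2 = 2.130000
  f(c_2) = f(2.130000) = 0.403597
  f(a) × f(c) < 0, new interval: [1.820000, 2.130000]
Iteration 3:
  c_3 = (1.820000 + 2.130000)/2 = 1.975000
  f(c_3) = f(1.975000) = -1.246266
  f(a) × f(c) ≥ 0, new interval: [1.975000, 2.130000]

After 3 iteration(s), the approximation is c_3 = 1.975000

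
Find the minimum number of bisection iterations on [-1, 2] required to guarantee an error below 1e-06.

We need (b-a)/2^n ≤ 1e-06
(2 - (-1))/2^n ≤ 1e-06
3/2^n ≤ 1e-06
2^n ≥ 3000000
n ≥ log₂(3000000) = 21.52
n ≥ 22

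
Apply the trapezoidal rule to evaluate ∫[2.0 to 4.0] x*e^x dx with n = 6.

f(x) = x*e^x
a = 2.0, b = 4.0, n = 6
h = (b - a)/n = 0.333333

Trapezoidal rule: (h/2)[f(x₀) + 2f(x₁) + 2f(x₂) + ... + f(xₙ)]

x_0 = 2.0000, f(x_0) = 14.778112, coefficient = 1
x_1 = 2.3333, f(x_1) = 24.061937, coefficient = 2
x_2 = 2.6667, f(x_2) = 38.378443, coefficient = 2
x_3 = 3.0000, f(x_3) = 60.256611, coefficient = 2
x_4 = 3.3333, f(x_4) = 93.438750, coefficient = 2
x_5 = 3.6667, f(x_5) = 143.444708, coefficient = 2
x_6 = 4.0000, f(x_6) = 218.392600, coefficient = 1

I ≈ (0.333333/2) × 952.331608 = 158.721935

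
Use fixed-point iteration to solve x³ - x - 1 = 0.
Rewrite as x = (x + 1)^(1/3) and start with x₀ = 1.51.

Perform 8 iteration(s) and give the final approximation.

Equation: x³ - x - 1 = 0
Fixed-point form: x = (x + 1)^(1/3)
x₀ = 1.51

x_1 = g(1.510000) = 1.359016
x_2 = g(1.359016) = 1.331201
x_3 = g(1.331201) = 1.325948
x_4 = g(1.325948) = 1.324952
x_5 = g(1.324952) = 1.324762
x_6 = g(1.324762) = 1.324726
x_7 = g(1.324726) = 1.324720
x_8 = g(1.324720) = 1.324718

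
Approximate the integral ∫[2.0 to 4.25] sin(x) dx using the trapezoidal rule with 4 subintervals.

f(x) = sin(x)
a = 2.0, b = 4.25, n = 4
h = (b - a)/n = 0.562500

Trapezoidal rule: (h/2)[f(x₀) + 2f(x₁) + 2f(x₂) + ... + f(xₙ)]

x_0 = 2.0000, f(x_0) = 0.909297, coefficient = 1
x_1 = 2.5625, f(x_1) = 0.547265, coefficient = 2
x_2 = 3.1250, f(x_2) = 0.016592, coefficient = 2
x_3 = 3.6875, f(x_3) = -0.519194, coefficient = 2
x_4 = 4.2500, f(x_4) = -0.894989, coefficient = 1

I ≈ (0.562500/2) × 0.103634 = 0.029147
Exact value: 0.029941
Error: 0.000794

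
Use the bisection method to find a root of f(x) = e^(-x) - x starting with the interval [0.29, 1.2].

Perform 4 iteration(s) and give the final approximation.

f(x) = e^(-x) - x
Initial interval: [0.29, 1.2]

Iteration 1:
  c_1 = (0.290000 + 1.200000)/2 = 0.745000
  f(c_1) = f(0.745000) = -0.270266
  f(a) × f(c) < 0, new interval: [0.290000, 0.745000]
Iteration 2:
  c_2 = (0.290000 + 0.745000)/2 = 0.517500
  f(c_2) = f(0.517500) = 0.078509
  f(a) × f(c) ≥ 0, new interval: [0.517500, 0.745000]
Iteration 3:
  c_3 = (0.517500 + 0.745000)/2 = 0.631250
  f(c_3) = f(0.631250) = -0.099324
  f(a) × f(c) < 0, new interval: [0.517500, 0.631250]
Iteration 4:
  c_4 = (0.517500 + 0.631250)/2 = 0.574375
  f(c_4) = f(0.574375) = -0.011318
  f(a) × f(c) < 0, new interval: [0.517500, 0.574375]

After 4 iteration(s), the approximation is c_4 = 0.574375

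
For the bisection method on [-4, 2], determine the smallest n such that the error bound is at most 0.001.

We need (b-a)/2^n ≤ 0.001
(2 - (-4))/2^n ≤ 0.001
6/2^n ≤ 0.001
2^n ≥ 6000
n ≥ log₂(6000) = 12.55
n ≥ 13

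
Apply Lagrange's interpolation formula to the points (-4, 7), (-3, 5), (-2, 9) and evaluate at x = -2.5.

Lagrange interpolation formula:
P(x) = Σ yᵢ × Lᵢ(x)
where Lᵢ(x) = Π_{j≠i} (x - xⱼ)/(xᵢ - xⱼ)

L_0(-2.5) = (-2.5 - (-3))/(-4 - (-3)) × (-2.5 - (-2))/(-4 - (-2)) = -0.125000
L_1(-2.5) = (-2.5 - (-4))/(-3 - (-4)) × (-2.5 - (-2))/(-3 - (-2)) = 0.750000
L_2(-2.5) = (-2.5 - (-4))/(-2 - (-4)) × (-2.5 - (-3))/(-2 - (-3)) = 0.375000

P(-2.5) = 7×L_0(-2.5) + 5×L_1(-2.5) + 9×L_2(-2.5)
P(-2.5) = 6.250000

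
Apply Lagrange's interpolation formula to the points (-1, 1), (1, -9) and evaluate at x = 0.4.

Lagrange interpolation formula:
P(x) = Σ yᵢ × Lᵢ(x)
where Lᵢ(x) = Π_{j≠i} (x - xⱼ)/(xᵢ - xⱼ)

L_0(0.4) = (0.4 - 1)/(-1 - 1) = 0.300000
L_1(0.4) = (0.4 - (-1))/(1 - (-1)) = 0.700000

P(0.4) = 1×L_0(0.4) + (-9)×L_1(0.4)
P(0.4) = -6.000000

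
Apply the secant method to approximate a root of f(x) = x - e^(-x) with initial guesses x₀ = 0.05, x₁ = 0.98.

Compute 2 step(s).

f(x) = x - e^(-x)
x₀ = 0.05, x₁ = 0.98

Secant formula: x_{n+1} = x_n - f(x_n)(x_n - x_{n-1})/(f(x_n) - f(x_{n-1}))

Iteration 1:
  f(0.050000) = -0.901229
  f(0.980000) = 0.604689
  x_2 = 0.980000 - 0.604689×(0.980000 - 0.050000)/(0.604689 - (-0.901229))
       = 0.606566
Iteration 2:
  f(0.980000) = 0.604689
  f(0.606566) = 0.061346
  x_3 = 0.606566 - 0.061346×(0.606566 - 0.980000)/(0.061346 - 0.604689)
       = 0.564403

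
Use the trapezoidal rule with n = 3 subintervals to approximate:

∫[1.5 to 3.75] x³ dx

f(x) = x³
a = 1.5, b = 3.75, n = 3
h = (b - a)/n = 0.750000

Trapezoidal rule: (h/2)[f(x₀) + 2f(x₁) + 2f(x₂) + ... + f(xₙ)]

x_0 = 1.5000, f(x_0) = 3.375000, coefficient = 1
x_1 = 2.2500, f(x_1) = 11.390625, coefficient = 2
x_2 = 3.0000, f(x_2) = 27.000000, coefficient = 2
x_3 = 3.7500, f(x_3) = 52.734375, coefficient = 1

I ≈ (0.750000/2) × 132.890625 = 49.833984
Exact value: 48.172852
Error: 1.661133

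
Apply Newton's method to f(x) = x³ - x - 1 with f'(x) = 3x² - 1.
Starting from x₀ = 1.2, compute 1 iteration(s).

f(x) = x³ - x - 1
f'(x) = 3x² - 1
x₀ = 1.2

Newton-Raphson formula: x_{n+1} = x_n - f(x_n)/f'(x_n)

Iteration 1:
  f(1.200000) = -0.472000
  f'(1.200000) = 3.320000
  x_1 = 1.200000 - (-0.472000)/3.320000 = 1.342169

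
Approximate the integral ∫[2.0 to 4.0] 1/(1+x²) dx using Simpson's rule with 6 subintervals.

f(x) = 1/(1+x²)
a = 2.0, b = 4.0, n = 6
h = (b - a)/n = 0.333333

Simpson's rule: (h/3)[f(x₀) + 4f(x₁) + 2f(x₂) + ... + f(xₙ)]

x_0 = 2.0000, f(x_0) = 0.200000, coefficient = 1
x_1 = 2.3333, f(x_1) = 0.155172, coefficient = 4
x_2 = 2.6667, f(x_2) = 0.123288, coefficient = 2
x_3 = 3.0000, f(x_3) = 0.100000, coefficient = 4
x_4 = 3.3333, f(x_4) = 0.082569, coefficient = 2
x_5 = 3.6667, f(x_5) = 0.069231, coefficient = 4
x_6 = 4.0000, f(x_6) = 0.058824, coefficient = 1

I ≈ (0.333333/3) × 1.968149 = 0.218683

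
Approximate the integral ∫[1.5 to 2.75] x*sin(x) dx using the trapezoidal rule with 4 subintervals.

f(x) = x*sin(x)
a = 1.5, b = 2.75, n = 4
h = (b - a)/n = 0.312500

Trapezoidal rule: (h/2)[f(x₀) + 2f(x₁) + 2f(x₂) + ... + f(xₙ)]

x_0 = 1.5000, f(x_0) = 1.496242, coefficient = 1
x_1 = 1.8125, f(x_1) = 1.759814, coefficient = 2
x_2 = 2.1250, f(x_2) = 1.806930, coefficient = 2
x_3 = 2.4375, f(x_3) = 1.577897, coefficient = 2
x_4 = 2.7500, f(x_4) = 1.049568, coefficient = 1

I ≈ (0.312500/2) × 12.835091 = 2.005483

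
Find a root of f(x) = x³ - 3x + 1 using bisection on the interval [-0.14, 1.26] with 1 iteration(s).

f(x) = x³ - 3x + 1
Initial interval: [-0.14, 1.26]

Iteration 1:
  c_1 = (-0.140000 + 1.260000)/2 = 0.560000
  f(c_1) = f(0.560000) = -0.504384
  f(a) × f(c) < 0, new interval: [-0.140000, 0.560000]

After 1 iteration(s), the approximation is c_1 = 0.560000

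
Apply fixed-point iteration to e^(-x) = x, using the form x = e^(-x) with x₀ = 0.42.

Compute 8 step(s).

Equation: e^(-x) = x
Fixed-point form: x = e^(-x)
x₀ = 0.42

x_1 = g(0.420000) = 0.657047
x_2 = g(0.657047) = 0.518380
x_3 = g(0.518380) = 0.595484
x_4 = g(0.595484) = 0.551295
x_5 = g(0.551295) = 0.576203
x_6 = g(0.576203) = 0.562028
x_7 = g(0.562028) = 0.570052
x_8 = g(0.570052) = 0.565496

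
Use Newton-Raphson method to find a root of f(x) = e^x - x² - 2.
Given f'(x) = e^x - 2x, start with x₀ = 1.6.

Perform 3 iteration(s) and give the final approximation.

f(x) = e^x - x² - 2
f'(x) = e^x - 2x
x₀ = 1.6

Newton-Raphson formula: x_{n+1} = x_n - f(x_n)/f'(x_n)

Iteration 1:
  f(1.600000) = 0.393032
  f'(1.600000) = 1.753032
  x_1 = 1.600000 - 0.393032/1.753032 = 1.375799
Iteration 2:
  f(1.375799) = 0.065415
  f'(1.375799) = 1.206639
  x_2 = 1.375799 - 0.065415/1.206639 = 1.321586
Iteration 3:
  f(1.321586) = 0.002774
  f'(1.321586) = 1.106192
  x_3 = 1.321586 - 0.002774/1.106192 = 1.319079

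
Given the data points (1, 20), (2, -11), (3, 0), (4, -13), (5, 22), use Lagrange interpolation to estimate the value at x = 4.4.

Lagrange interpolation formula:
P(x) = Σ yᵢ × Lᵢ(x)
where Lᵢ(x) = Π_{j≠i} (x - xⱼ)/(xᵢ - xⱼ)

L_0(4.4) = (4.4 - 2)/(1 - 2) × (4.4 - 3)/(1 - 3) × (4.4 - 4)/(1 - 4) × (4.4 - 5)/(1 - 5) = -0.033600
L_1(4.4) = (4.4 - 1)/(2 - 1) × (4.4 - 3)/(2 - 3) × (4.4 - 4)/(2 - 4) × (4.4 - 5)/(2 - 5) = 0.190400
L_2(4.4) = (4.4 - 1)/(3 - 1) × (4.4 - 2)/(3 - 2) × (4.4 - 4)/(3 - 4) × (4.4 - 5)/(3 - 5) = -0.489600
L_3(4.4) = (4.4 - 1)/(4 - 1) × (4.4 - 2)/(4 - 2) × (4.4 - 3)/(4 - 3) × (4.4 - 5)/(4 - 5) = 1.142400
L_4(4.4) = (4.4 - 1)/(5 - 1) × (4.4 - 2)/(5 - 2) × (4.4 - 3)/(5 - 3) × (4.4 - 4)/(5 - 4) = 0.190400

P(4.4) = 20×L_0(4.4) + (-11)×L_1(4.4) + 0×L_2(4.4) + (-13)×L_3(4.4) + 22×L_4(4.4)
P(4.4) = -13.428800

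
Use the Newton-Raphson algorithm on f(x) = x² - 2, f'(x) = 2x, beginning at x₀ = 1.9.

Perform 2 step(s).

f(x) = x² - 2
f'(x) = 2x
x₀ = 1.9

Newton-Raphson formula: x_{n+1} = x_n - f(x_n)/f'(x_n)

Iteration 1:
  f(1.900000) = 1.610000
  f'(1.900000) = 3.800000
  x_1 = 1.900000 - 1.610000/3.800000 = 1.476316
Iteration 2:
  f(1.476316) = 0.179508
  f'(1.476316) = 2.952632
  x_2 = 1.476316 - 0.179508/2.952632 = 1.415520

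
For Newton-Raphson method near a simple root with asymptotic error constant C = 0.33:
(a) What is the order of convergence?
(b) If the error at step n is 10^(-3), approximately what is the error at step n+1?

(a) Newton-Raphson has quadratic (order 2) convergence near simple roots.
    This means |e_{n+1}| ≈ C|e_n|².

(b) With |e_n| = 10^(-3) and C = 0.33:
    |e_{n+1}| ≈ 0.33 × (10^(-3))² = 0.33 × 10^(-6)

(a) 2 (quadratic); (b) |e_{n+1}| ≈ 3.300e-07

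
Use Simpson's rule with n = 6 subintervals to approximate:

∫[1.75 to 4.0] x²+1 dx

f(x) = x²+1
a = 1.75, b = 4.0, n = 6
h = (b - a)/n = 0.375000

Simpson's rule: (h/3)[f(x₀) + 4f(x₁) + 2f(x₂) + ... + f(xₙ)]

x_0 = 1.7500, f(x_0) = 4.062500, coefficient = 1
x_1 = 2.1250, f(x_1) = 5.515625, coefficient = 4
x_2 = 2.5000, f(x_2) = 7.250000, coefficient = 2
x_3 = 2.8750, f(x_3) = 9.265625, coefficient = 4
x_4 = 3.2500, f(x_4) = 11.562500, coefficient = 2
x_5 = 3.6250, f(x_5) = 14.140625, coefficient = 4
x_6 = 4.0000, f(x_6) = 17.000000, coefficient = 1

I ≈ (0.375000/3) × 174.375000 = 21.796875
Exact value: 21.796875
Error: 0.000000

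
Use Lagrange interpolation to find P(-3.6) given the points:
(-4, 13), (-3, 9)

Lagrange interpolation formula:
P(x) = Σ yᵢ × Lᵢ(x)
where Lᵢ(x) = Π_{j≠i} (x - xⱼ)/(xᵢ - xⱼ)

L_0(-3.6) = (-3.6 - (-3))/(-4 - (-3)) = 0.600000
L_1(-3.6) = (-3.6 - (-4))/(-3 - (-4)) = 0.400000

P(-3.6) = 13×L_0(-3.6) + 9×L_1(-3.6)
P(-3.6) = 11.400000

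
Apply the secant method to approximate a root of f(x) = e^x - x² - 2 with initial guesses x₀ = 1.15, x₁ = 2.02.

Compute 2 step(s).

f(x) = e^x - x² - 2
x₀ = 1.15, x₁ = 2.02

Secant formula: x_{n+1} = x_n - f(x_n)(x_n - x_{n-1})/(f(x_n) - f(x_{n-1}))

Iteration 1:
  f(1.150000) = -0.164307
  f(2.020000) = 1.457925
  x_2 = 2.020000 - 1.457925×(2.020000 - 1.150000)/(1.457925 - (-0.164307))
       = 1.238118
Iteration 2:
  f(2.020000) = 1.457925
  f(1.238118) = -0.083820
  x_3 = 1.238118 - (-0.083820)×(1.238118 - 2.020000)/(-0.083820 - 1.457925)
       = 1.280626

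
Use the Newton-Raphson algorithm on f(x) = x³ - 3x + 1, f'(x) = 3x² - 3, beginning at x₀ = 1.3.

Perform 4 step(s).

f(x) = x³ - 3x + 1
f'(x) = 3x² - 3
x₀ = 1.3

Newton-Raphson formula: x_{n+1} = x_n - f(x_n)/f'(x_n)

Iteration 1:
  f(1.300000) = -0.703000
  f'(1.300000) = 2.070000
  x_1 = 1.300000 - (-0.703000)/2.070000 = 1.639614
Iteration 2:
  f(1.639614) = 0.488986
  f'(1.639614) = 5.064998
  x_2 = 1.639614 - 0.488986/5.064998 = 1.543071
Iteration 3:
  f(1.543071) = 0.044946
  f'(1.543071) = 4.143208
  x_3 = 1.543071 - 0.044946/4.143208 = 1.532223
Iteration 4:
  f(1.532223) = 0.000543
  f'(1.532223) = 4.043125
  x_4 = 1.532223 - 0.000543/4.043125 = 1.532089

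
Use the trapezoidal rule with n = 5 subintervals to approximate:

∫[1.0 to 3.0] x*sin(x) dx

f(x) = x*sin(x)
a = 1.0, b = 3.0, n = 5
h = (b - a)/n = 0.400000

Trapezoidal rule: (h/2)[f(x₀) + 2f(x₁) + 2f(x₂) + ... + f(xₙ)]

x_0 = 1.0000, f(x_0) = 0.841471, coefficient = 1
x_1 = 1.4000, f(x_1) = 1.379630, coefficient = 2
x_2 = 1.8000, f(x_2) = 1.752926, coefficient = 2
x_3 = 2.2000, f(x_3) = 1.778692, coefficient = 2
x_4 = 2.6000, f(x_4) = 1.340304, coefficient = 2
x_5 = 3.0000, f(x_5) = 0.423360, coefficient = 1

I ≈ (0.400000/2) × 13.767933 = 2.753587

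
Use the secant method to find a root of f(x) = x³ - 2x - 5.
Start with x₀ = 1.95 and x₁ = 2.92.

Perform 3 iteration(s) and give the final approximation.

f(x) = x³ - 2x - 5
x₀ = 1.95, x₁ = 2.92

Secant formula: x_{n+1} = x_n - f(x_n)(x_n - x_{n-1})/(f(x_n) - f(x_{n-1}))

Iteration 1:
  f(1.950000) = -1.485125
  f(2.920000) = 14.057088
  x_2 = 2.920000 - 14.057088×(2.920000 - 1.950000)/(14.057088 - (-1.485125))
       = 2.042688
Iteration 2:
  f(2.920000) = 14.057088
  f(2.042688) = -0.562112
  x_3 = 2.042688 - (-0.562112)×(2.042688 - 2.920000)/(-0.562112 - 14.057088)
       = 2.076421
Iteration 3:
  f(2.042688) = -0.562112
  f(2.076421) = -0.200308
  x_4 = 2.076421 - (-0.200308)×(2.076421 - 2.042688)/(-0.200308 - (-0.562112))
       = 2.095096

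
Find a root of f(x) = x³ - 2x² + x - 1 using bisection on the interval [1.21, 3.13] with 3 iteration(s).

f(x) = x³ - 2x² + x - 1
Initial interval: [1.21, 3.13]

Iteration 1:
  c_1 = (1.210000 + 3.130000)/2 = 2.170000
  f(c_1) = f(2.170000) = 1.970513
  f(a) × f(c) < 0, new interval: [1.210000, 2.170000]
Iteration 2:
  c_2 = (1.210000 + 2.170000)/2 = 1.690000
  f(c_2) = f(1.690000) = -0.195391
  f(a) × f(c) ≥ 0, new interval: [1.690000, 2.170000]
Iteration 3:
  c_3 = (1.690000 + 2.170000)/2 = 1.930000
  f(c_3) = f(1.930000) = 0.669257
  f(a) × f(c) < 0, new interval: [1.690000, 1.930000]

After 3 iteration(s), the approximation is c_3 = 1.930000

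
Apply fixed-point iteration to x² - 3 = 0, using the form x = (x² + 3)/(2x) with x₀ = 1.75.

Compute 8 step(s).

Equation: x² - 3 = 0
Fixed-point form: x = (x² + 3)/(2x)
x₀ = 1.75

x_1 = g(1.750000) = 1.732143
x_2 = g(1.732143) = 1.732051
x_3 = g(1.732051) = 1.732051
x_4 = g(1.732051) = 1.732051
x_5 = g(1.732051) = 1.732051
x_6 = g(1.732051) = 1.732051
x_7 = g(1.732051) = 1.732051
x_8 = g(1.732051) = 1.732051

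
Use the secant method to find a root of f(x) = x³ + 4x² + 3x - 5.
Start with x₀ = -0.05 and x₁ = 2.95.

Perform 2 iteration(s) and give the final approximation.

f(x) = x³ + 4x² + 3x - 5
x₀ = -0.05, x₁ = 2.95

Secant formula: x_{n+1} = x_n - f(x_n)(x_n - x_{n-1})/(f(x_n) - f(x_{n-1}))

Iteration 1:
  f(-0.050000) = -5.140125
  f(2.950000) = 64.332375
  x_2 = 2.950000 - 64.332375×(2.950000 - (-0.050000))/(64.332375 - (-5.140125))
       = 0.171964
Iteration 2:
  f(2.950000) = 64.332375
  f(0.171964) = -4.360737
  x_3 = 0.171964 - (-4.360737)×(0.171964 - 2.950000)/(-4.360737 - 64.332375)
       = 0.348317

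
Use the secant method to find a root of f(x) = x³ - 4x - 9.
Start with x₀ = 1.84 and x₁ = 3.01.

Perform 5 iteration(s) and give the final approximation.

f(x) = x³ - 4x - 9
x₀ = 1.84, x₁ = 3.01

Secant formula: x_{n+1} = x_n - f(x_n)(x_n - x_{n-1})/(f(x_n) - f(x_{n-1}))

Iteration 1:
  f(1.840000) = -10.130496
  f(3.010000) = 6.230901
  x_2 = 3.010000 - 6.230901×(3.010000 - 1.840000)/(6.230901 - (-10.130496))
       = 2.564430
Iteration 2:
  f(3.010000) = 6.230901
  f(2.564430) = -2.393262
  x_3 = 2.564430 - (-2.393262)×(2.564430 - 3.010000)/(-2.393262 - 6.230901)
       = 2.688078
Iteration 3:
  f(2.564430) = -2.393262
  f(2.688078) = -0.328891
  x_4 = 2.688078 - (-0.328891)×(2.688078 - 2.564430)/(-0.328891 - (-2.393262))
       = 2.707778
Iteration 4:
  f(2.688078) = -0.328891
  f(2.707778) = 0.022479
  x_5 = 2.707778 - 0.022479×(2.707778 - 2.688078)/(0.022479 - (-0.328891))
       = 2.706517
Iteration 5:
  f(2.707778) = 0.022479
  f(2.706517) = -0.000188
  x_6 = 2.706517 - (-0.000188)×(2.706517 - 2.707778)/(-0.000188 - 0.022479)
       = 2.706528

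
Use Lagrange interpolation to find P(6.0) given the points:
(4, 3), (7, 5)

Lagrange interpolation formula:
P(x) = Σ yᵢ × Lᵢ(x)
where Lᵢ(x) = Π_{j≠i} (x - xⱼ)/(xᵢ - xⱼ)

L_0(6.0) = (6.0 - 7)/(4 - 7) = 0.333333
L_1(6.0) = (6.0 - 4)/(7 - 4) = 0.666667

P(6.0) = 3×L_0(6.0) + 5×L_1(6.0)
P(6.0) = 4.333333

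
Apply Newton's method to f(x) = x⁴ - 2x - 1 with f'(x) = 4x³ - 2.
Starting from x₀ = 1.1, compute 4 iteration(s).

f(x) = x⁴ - 2x - 1
f'(x) = 4x³ - 2
x₀ = 1.1

Newton-Raphson formula: x_{n+1} = x_n - f(x_n)/f'(x_n)

Iteration 1:
  f(1.100000) = -1.735900
  f'(1.100000) = 3.324000
  x_1 = 1.100000 - (-1.735900)/3.324000 = 1.622232
Iteration 2:
  f(1.622232) = 2.681051
  f'(1.622232) = 15.076509
  x_2 = 1.622232 - 2.681051/15.076509 = 1.444403
Iteration 3:
  f(1.444403) = 0.463837
  f'(1.444403) = 10.053820
  x_3 = 1.444403 - 0.463837/10.053820 = 1.398267
Iteration 4:
  f(1.398267) = 0.026081
  f'(1.398267) = 8.935293
  x_4 = 1.398267 - 0.026081/8.935293 = 1.395348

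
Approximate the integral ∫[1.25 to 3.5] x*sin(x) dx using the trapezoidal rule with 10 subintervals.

f(x) = x*sin(x)
a = 1.25, b = 3.5, n = 10
h = (b - a)/n = 0.225000

Trapezoidal rule: (h/2)[f(x₀) + 2f(x₁) + 2f(x₂) + ... + f(xₙ)]

x_0 = 1.2500, f(x_0) = 1.186231, coefficient = 1
x_1 = 1.4750, f(x_1) = 1.468237, coefficient = 2
x_2 = 1.7000, f(x_2) = 1.685830, coefficient = 2
x_3 = 1.9250, f(x_3) = 1.805502, coefficient = 2
x_4 = 2.1500, f(x_4) = 1.799332, coefficient = 2
x_5 = 2.3750, f(x_5) = 1.647502, coefficient = 2
x_6 = 2.6000, f(x_6) = 1.340304, coefficient = 2
x_7 = 2.8250, f(x_7) = 0.879508, coefficient = 2
x_8 = 3.0500, f(x_8) = 0.278967, coefficient = 2
x_9 = 3.2750, f(x_9) = -0.435614, coefficient = 2
x_10 = 3.5000, f(x_10) = -1.227741, coefficient = 1

I ≈ (0.225000/2) × 20.897626 = 2.350983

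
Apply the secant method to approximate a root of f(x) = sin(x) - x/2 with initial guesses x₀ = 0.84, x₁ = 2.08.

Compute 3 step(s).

f(x) = sin(x) - x/2
x₀ = 0.84, x₁ = 2.08

Secant formula: x_{n+1} = x_n - f(x_n)(x_n - x_{n-1})/(f(x_n) - f(x_{n-1}))

Iteration 1:
  f(0.840000) = 0.324643
  f(2.080000) = -0.166867
  x_2 = 2.080000 - (-0.166867)×(2.080000 - 0.840000)/(-0.166867 - 0.324643)
       = 1.659022
Iteration 2:
  f(2.080000) = -0.166867
  f(1.659022) = 0.166600
  x_3 = 1.659022 - 0.166600×(1.659022 - 2.080000)/(0.166600 - (-0.166867))
       = 1.869342
Iteration 3:
  f(1.659022) = 0.166600
  f(1.869342) = 0.021094
  x_4 = 1.869342 - 0.021094×(1.869342 - 1.659022)/(0.021094 - 0.166600)
       = 1.899833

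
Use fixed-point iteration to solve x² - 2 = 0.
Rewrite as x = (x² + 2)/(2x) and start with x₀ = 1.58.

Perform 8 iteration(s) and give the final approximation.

Equation: x² - 2 = 0
Fixed-point form: x = (x² + 2)/(2x)
x₀ = 1.58

x_1 = g(1.580000) = 1.422911
x_2 = g(1.422911) = 1.414240
x_3 = g(1.414240) = 1.414214
x_4 = g(1.414214) = 1.414214
x_5 = g(1.414214) = 1.414214
x_6 = g(1.414214) = 1.414214
x_7 = g(1.414214) = 1.414214
x_8 = g(1.414214) = 1.414214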